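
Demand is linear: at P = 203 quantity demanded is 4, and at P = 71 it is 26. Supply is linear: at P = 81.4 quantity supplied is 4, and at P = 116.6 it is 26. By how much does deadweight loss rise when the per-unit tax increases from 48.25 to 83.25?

Demand slope = (71 − 203)/(26 − 4) = −6, so P = 227 − 6Q.
Supply slope = (116.6 − 81.4)/(26 − 4) = 1.6, so P = 75 + 1.6Q.
Competitive equilibrium: 227 − 6Q = 75 + 1.6Q → Q* = 20, P* = 107.
For a per-unit tax t: ΔQ = t/7.6, so DWL = ½·t·(t/7.6) = t²/15.2.
At t = 48.25: DWL = 153.162. At t = 83.25: DWL = 455.958.
Increase = 455.958 − 153.162 = 302.80.

302.80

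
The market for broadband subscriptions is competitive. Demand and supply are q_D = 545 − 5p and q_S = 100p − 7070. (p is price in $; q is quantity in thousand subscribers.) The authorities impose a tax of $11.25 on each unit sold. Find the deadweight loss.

$301.34 thousand

In inverse form: demand p = 109 − 0.2q, supply p = 70.7 + 0.01q.
Competitive equilibrium: 109 − 0.2q = 70.7 + 0.01q → q* = 182.381, p* = 72.5238.
With the tax, the buyer price exceeds the seller price by 11.25: (109 − 0.2q) − (70.7 + 0.01q) = 11.25 → q' = 128.8095.
Δq = 182.381 − 128.8095 = 53.5715; the wedge equals the tax, 11.25.
Welfare loss = ½ × 53.5715 × 11.25 = $301.34 thousand.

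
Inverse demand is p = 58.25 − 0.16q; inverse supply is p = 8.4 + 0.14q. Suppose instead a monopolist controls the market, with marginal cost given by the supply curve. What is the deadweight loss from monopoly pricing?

501.08

Competitive equilibrium: 58.25 − 0.16q = 8.4 + 0.14q → q* = 166.1667, p* = 31.6633.
Marginal revenue: MR = 58.25 − 0.32q. Set MR = MC: 58.25 − 0.32q = 8.4 + 0.14q → q_m = 108.3696.
Price p_m = 58.25 − 0.16·108.3696 = 40.9109; MC(q_m) = 8.4 + 0.14·108.3696 = 23.5717.
Competitive q* = 166.1667, so Δq = 57.7971; wedge = 40.9109 − 23.5717 = 17.3392.
Deadweight loss = ½ × 57.7971 × 17.3392 = 501.08.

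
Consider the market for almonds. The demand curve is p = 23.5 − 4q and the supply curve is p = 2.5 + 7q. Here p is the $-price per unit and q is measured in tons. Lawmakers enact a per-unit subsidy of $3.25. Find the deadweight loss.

$0.48

Competitive equilibrium: 23.5 − 4q = 2.5 + 7q → q* = 1.9091, p* = 15.8636.
The subsidy lowers effective supply by 3.25: p = 7q − 0.75.
New quantity: 23.5 − 4q = 7q − 0.75 → q' = 2.2045.
Overproduction Δq = 2.2045 − 1.9091 = 0.2954; wedge = subsidy = 3.25.
Welfare loss = ½ × 0.2954 × 3.25 = $0.48.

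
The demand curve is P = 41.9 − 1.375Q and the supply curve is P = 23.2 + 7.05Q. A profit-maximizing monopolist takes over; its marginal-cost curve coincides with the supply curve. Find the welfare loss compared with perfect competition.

Competitive equilibrium: 41.9 − 1.375Q = 23.2 + 7.05Q → Q* = 2.2196, P* = 38.8481.
Marginal revenue: MR = 41.9 − 2.75Q. Set MR = MC: 41.9 − 2.75Q = 23.2 + 7.05Q → Q_m = 1.9082.
Price P_m = 41.9 − 1.375·1.9082 = 39.2762; MC(Q_m) = 23.2 + 7.05·1.9082 = 36.6528.
Competitive Q* = 2.2196, so ΔQ = 0.3114; wedge = 39.2762 − 36.6528 = 2.6234.
DWL = ½ × 0.3114 × 2.6234 = 0.41.

0.41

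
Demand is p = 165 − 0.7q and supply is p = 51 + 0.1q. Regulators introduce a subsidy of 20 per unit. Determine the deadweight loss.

Competitive equilibrium: 165 − 0.7q = 51 + 0.1q → q* = 142.5, p* = 65.25.
The subsidy lowers effective supply by 20: p = 31 + 0.1q.
New quantity: 165 − 0.7q = 31 + 0.1q → q' = 167.5.
Overproduction Δq = 167.5 − 142.5 = 25; wedge = subsidy = 20.
Deadweight loss = ½ × 25 × 20 = 250.

250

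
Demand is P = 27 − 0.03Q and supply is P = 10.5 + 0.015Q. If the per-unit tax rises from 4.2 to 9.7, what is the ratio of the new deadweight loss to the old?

Competitive equilibrium: 27 − 0.03Q = 10.5 + 0.015Q → Q* = 366.6667, P* = 16.
For a per-unit tax t: ΔQ = t/0.045, so DWL = ½·t·(t/0.045) = t²/0.09.
At t = 4.2: DWL = 196. At t = 9.7: DWL = 1045.444.
Ratio = (9.7/4.2)² = 5.334.

5.334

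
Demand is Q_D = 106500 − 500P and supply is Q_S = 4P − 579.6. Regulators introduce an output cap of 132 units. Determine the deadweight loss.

In inverse form: demand P = 213 − 0.002Q, supply P = 144.9 + 0.25Q.
Competitive equilibrium: 213 − 0.002Q = 144.9 + 0.25Q → Q* = 270.2381, P* = 212.4595.
At Q = 132: demand price = 213 − 0.002·132 = 212.736; supply price = 144.9 + 0.25·132 = 177.9.
ΔQ = 270.2381 − 132 = 138.2381; wedge = 212.736 − 177.9 = 34.836.
The triangle = ½ × 138.2381 × 34.836 = 2407.83.

2407.83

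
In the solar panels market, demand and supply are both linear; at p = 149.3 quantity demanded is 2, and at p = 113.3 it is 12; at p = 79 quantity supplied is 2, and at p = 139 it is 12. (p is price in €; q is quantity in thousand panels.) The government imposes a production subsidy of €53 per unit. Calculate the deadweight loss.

Demand slope = (113.3 − 149.3)/(12 − 2) = −3.6, so p = 156.5 − 3.6q.
Supply slope = (139 − 79)/(12 − 2) = 6, so p = 67 + 6q.
Competitive equilibrium: 156.5 − 3.6q = 67 + 6q → q* = 9.3229, p* = 122.9375.
The subsidy lowers effective supply by 53: p = 14 + 6q.
New quantity: 156.5 − 3.6q = 14 + 6q → q' = 14.8438.
Overproduction Δq = 14.8438 − 9.3229 = 5.5209; wedge = subsidy = 53.
The triangle = ½ × 5.5209 × 53 = €146.30 thousand.

€146.30 thousand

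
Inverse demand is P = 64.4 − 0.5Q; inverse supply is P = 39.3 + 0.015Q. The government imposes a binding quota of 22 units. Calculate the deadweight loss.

Competitive equilibrium: 64.4 − 0.5Q = 39.3 + 0.015Q → Q* = 48.7379, P* = 40.0311.
At Q = 22: demand price = 64.4 − 0.5·22 = 53.4; supply price = 39.3 + 0.015·22 = 39.63.
ΔQ = 48.7379 − 22 = 26.7379; wedge = 53.4 − 39.63 = 13.77.
Welfare loss = ½ × 26.7379 × 13.77 = 184.09.

184.09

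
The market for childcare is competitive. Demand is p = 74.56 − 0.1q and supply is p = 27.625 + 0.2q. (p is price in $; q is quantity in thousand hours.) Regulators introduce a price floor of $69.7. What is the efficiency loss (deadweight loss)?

Competitive equilibrium: 74.56 − 0.1q = 27.625 + 0.2q → q* = 156.45, p* = 58.915.
At the floor p = 69.7, quantity demanded = (74.56 − 69.7)/0.1 = 48.6.
Sellers' marginal cost at q' = 48.6: 27.625 + 0.2·48.6 = 37.345.
Δq = 156.45 − 48.6 = 107.85; wedge = 69.7 − 37.345 = 32.355.
The triangle = ½ × 107.85 × 32.355 = $1744.74 thousand.

$1744.74 thousand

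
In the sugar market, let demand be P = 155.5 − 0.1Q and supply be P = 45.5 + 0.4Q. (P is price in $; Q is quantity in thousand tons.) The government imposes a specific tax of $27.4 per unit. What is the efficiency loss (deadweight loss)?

$750.76 thousand

Competitive equilibrium: 155.5 − 0.1Q = 45.5 + 0.4Q → Q* = 220, P* = 133.5.
With the tax, the buyer price exceeds the seller price by 27.4: (155.5 − 0.1Q) − (45.5 + 0.4Q) = 27.4 → Q' = 165.2.
ΔQ = 220 − 165.2 = 54.8; the wedge equals the tax, 27.4.
Welfare loss = ½ × 54.8 × 27.4 = $750.76 thousand.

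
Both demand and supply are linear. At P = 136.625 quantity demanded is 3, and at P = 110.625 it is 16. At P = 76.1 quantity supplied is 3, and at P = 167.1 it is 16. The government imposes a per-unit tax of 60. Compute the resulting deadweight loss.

Demand slope = (110.625 − 136.625)/(16 − 3) = −2, so P = 142.625 − 2Q.
Supply slope = (167.1 − 76.1)/(16 − 3) = 7, so P = 55.1 + 7Q.
Competitive equilibrium: 142.625 − 2Q = 55.1 + 7Q → Q* = 9.725, P* = 123.175.
With the tax, the buyer price exceeds the seller price by 60: (142.625 − 2Q) − (55.1 + 7Q) = 60 → Q' = 3.0583.
ΔQ = 9.725 − 3.0583 = 6.6667; the wedge equals the tax, 60.
The triangle = ½ × 6.6667 × 60 = 200.

200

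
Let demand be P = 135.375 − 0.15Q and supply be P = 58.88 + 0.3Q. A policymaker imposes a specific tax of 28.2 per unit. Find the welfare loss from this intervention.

Competitive equilibrium: 135.375 − 0.15Q = 58.88 + 0.3Q → Q* = 169.9889, P* = 109.8767.
With the tax, the buyer price exceeds the seller price by 28.2: (135.375 − 0.15Q) − (58.88 + 0.3Q) = 28.2 → Q' = 107.3222.
ΔQ = 169.9889 − 107.3222 = 62.6667; the wedge equals the tax, 28.2.
Welfare loss = ½ × 62.6667 × 28.2 = 883.60.

883.60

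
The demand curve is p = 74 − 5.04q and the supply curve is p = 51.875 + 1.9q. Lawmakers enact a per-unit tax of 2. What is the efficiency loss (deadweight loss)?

Competitive equilibrium: 74 − 5.04q = 51.875 + 1.9q → q* = 3.188, p* = 57.9323.
With the tax, the buyer price exceeds the seller price by 2: (74 − 5.04q) − (51.875 + 1.9q) = 2 → q' = 2.8999.
Δq = 3.188 − 2.8999 = 0.2881; the wedge equals the tax, 2.
The triangle = ½ × 0.2881 × 2 = 0.29.

0.29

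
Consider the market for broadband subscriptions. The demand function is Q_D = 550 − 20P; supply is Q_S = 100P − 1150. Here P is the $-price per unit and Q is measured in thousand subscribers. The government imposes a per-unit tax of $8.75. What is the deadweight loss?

$638.02 thousand

In inverse form: demand P = 27.5 − 0.05Q, supply P = 11.5 + 0.01Q.
Competitive equilibrium: 27.5 − 0.05Q = 11.5 + 0.01Q → Q* = 266.6667, P* = 14.1667.
With the tax, the buyer price exceeds the seller price by 8.75: (27.5 − 0.05Q) − (11.5 + 0.01Q) = 8.75 → Q' = 120.8333.
ΔQ = 266.6667 − 120.8333 = 145.8334; the wedge equals the tax, 8.75.
DWL = ½ × 145.8334 × 8.75 = $638.02 thousand.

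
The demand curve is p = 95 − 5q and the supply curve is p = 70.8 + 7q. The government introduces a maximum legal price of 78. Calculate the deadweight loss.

Competitive equilibrium: 95 − 5q = 70.8 + 7q → q* = 2.0167, p* = 84.9167.
At the ceiling p = 78, quantity supplied = (78 − 70.8)/7 = 1.0286.
Willingness to pay at q' = 1.0286: 95 − 5·1.0286 = 89.857.
Δq = 2.0167 − 1.0286 = 0.9881; wedge = 89.857 − 78 = 11.857.
The triangle = ½ × 0.9881 × 11.857 = 5.86.

5.86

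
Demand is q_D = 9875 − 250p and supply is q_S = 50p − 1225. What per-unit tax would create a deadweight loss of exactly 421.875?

In inverse form: demand p = 39.5 − 0.004q, supply p = 24.5 + 0.02q.
Competitive equilibrium: 39.5 − 0.004q = 24.5 + 0.02q → q* = 625, p* = 37.
A tax t gives Δq = t/0.024 and wedge t, so DWL = t²/0.048.
t²/0.048 = 421.875 → t² = 20.25 → t = 4.5.

4.5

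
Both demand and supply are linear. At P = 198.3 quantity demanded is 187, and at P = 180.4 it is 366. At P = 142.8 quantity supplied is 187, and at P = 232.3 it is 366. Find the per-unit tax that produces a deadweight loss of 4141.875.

Demand slope = (180.4 − 198.3)/(366 − 187) = −0.1, so P = 217 − 0.1Q.
Supply slope = (232.3 − 142.8)/(366 − 187) = 0.5, so P = 49.3 + 0.5Q.
Competitive equilibrium: 217 − 0.1Q = 49.3 + 0.5Q → Q* = 279.5, P* = 189.05.
A tax t gives ΔQ = t/0.6 and wedge t, so DWL = t²/1.2.
t²/1.2 = 4141.875 → t² = 4970.25 → t = 70.5.

70.5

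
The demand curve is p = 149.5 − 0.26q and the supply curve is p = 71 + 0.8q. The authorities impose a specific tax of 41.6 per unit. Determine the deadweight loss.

Competitive equilibrium: 149.5 − 0.26q = 71 + 0.8q → q* = 74.0566, p* = 130.2453.
With the tax, the buyer price exceeds the seller price by 41.6: (149.5 − 0.26q) − (71 + 0.8q) = 41.6 → q' = 34.8113.
Δq = 74.0566 − 34.8113 = 39.2453; the wedge equals the tax, 41.6.
The triangle = ½ × 39.2453 × 41.6 = 816.30.

816.30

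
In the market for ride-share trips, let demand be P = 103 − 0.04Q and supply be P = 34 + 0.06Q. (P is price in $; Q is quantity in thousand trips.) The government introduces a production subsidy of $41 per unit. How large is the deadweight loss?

Competitive equilibrium: 103 − 0.04Q = 34 + 0.06Q → Q* = 690, P* = 75.4.
The subsidy lowers effective supply by 41: P = 0.06Q − 7.
New quantity: 103 − 0.04Q = 0.06Q − 7 → Q' = 1100.
Overproduction ΔQ = 1100 − 690 = 410; wedge = subsidy = 41.
The triangle = ½ × 410 × 41 = $8405 thousand.

$8405 thousand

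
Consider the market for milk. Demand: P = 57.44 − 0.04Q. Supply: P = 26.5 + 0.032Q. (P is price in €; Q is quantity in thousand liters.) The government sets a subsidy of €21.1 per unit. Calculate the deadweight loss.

€3091.74 thousand

Competitive equilibrium: 57.44 − 0.04Q = 26.5 + 0.032Q → Q* = 429.7222, P* = 40.2511.
The subsidy lowers effective supply by 21.1: P = 5.4 + 0.032Q.
New quantity: 57.44 − 0.04Q = 5.4 + 0.032Q → Q' = 722.7778.
Overproduction ΔQ = 722.7778 − 429.7222 = 293.0556; wedge = subsidy = 21.1.
Welfare loss = ½ × 293.0556 × 21.1 = €3091.74 thousand.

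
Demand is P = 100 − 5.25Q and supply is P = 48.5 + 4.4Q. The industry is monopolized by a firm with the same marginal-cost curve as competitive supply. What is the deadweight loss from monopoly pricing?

17.06

Competitive equilibrium: 100 − 5.25Q = 48.5 + 4.4Q → Q* = 5.3368, P* = 71.9819.
Marginal revenue: MR = 100 − 10.5Q. Set MR = MC: 100 − 10.5Q = 48.5 + 4.4Q → Q_m = 3.4564.
Price P_m = 100 − 5.25·3.4564 = 81.8539; MC(Q_m) = 48.5 + 4.4·3.4564 = 63.7082.
Competitive Q* = 5.3368, so ΔQ = 1.8804; wedge = 81.8539 − 63.7082 = 18.1457.
DWL = ½ × 1.8804 × 18.1457 = 17.06.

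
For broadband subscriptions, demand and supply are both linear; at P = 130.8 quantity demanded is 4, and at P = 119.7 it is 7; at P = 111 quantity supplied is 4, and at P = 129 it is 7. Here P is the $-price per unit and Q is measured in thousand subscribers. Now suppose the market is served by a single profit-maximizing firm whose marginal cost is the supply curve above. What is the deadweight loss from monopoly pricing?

Demand slope = (119.7 − 130.8)/(7 − 4) = −3.7, so P = 145.6 − 3.7Q.
Supply slope = (129 − 111)/(7 − 4) = 6, so P = 87 + 6Q.
Competitive equilibrium: 145.6 − 3.7Q = 87 + 6Q → Q* = 6.0412, P* = 123.2474.
Marginal revenue: MR = 145.6 − 7.4Q. Set MR = MC: 145.6 − 7.4Q = 87 + 6Q → Q_m = 4.3731.
Price P_m = 145.6 − 3.7·4.3731 = 129.4195; MC(Q_m) = 87 + 6·4.3731 = 113.2386.
Competitive Q* = 6.0412, so ΔQ = 1.6681; wedge = 129.4195 − 113.2386 = 16.1809.
Deadweight loss = ½ × 1.6681 × 16.1809 = $13.50 thousand.

$13.50 thousand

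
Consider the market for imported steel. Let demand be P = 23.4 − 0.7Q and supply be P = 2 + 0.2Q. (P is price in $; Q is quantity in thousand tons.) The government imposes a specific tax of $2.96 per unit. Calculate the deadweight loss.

Competitive equilibrium: 23.4 − 0.7Q = 2 + 0.2Q → Q* = 23.7778, P* = 6.7556.
With the tax, the buyer price exceeds the seller price by 2.96: (23.4 − 0.7Q) − (2 + 0.2Q) = 2.96 → Q' = 20.4889.
ΔQ = 23.7778 − 20.4889 = 3.2889; the wedge equals the tax, 2.96.
The triangle = ½ × 3.2889 × 2.96 = $4.87 thousand.

$4.87 thousand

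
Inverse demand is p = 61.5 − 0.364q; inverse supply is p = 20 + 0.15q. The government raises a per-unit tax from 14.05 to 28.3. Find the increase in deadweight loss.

Competitive equilibrium: 61.5 − 0.364q = 20 + 0.15q → q* = 80.7393, p* = 32.1109.
For a per-unit tax t: Δq = t/0.514, so DWL = ½·t·(t/0.514) = t²/1.028.
At t = 14.05: DWL = 192.026. At t = 28.3: DWL = 779.076.
Increase = 779.076 − 192.026 = 587.05.

587.05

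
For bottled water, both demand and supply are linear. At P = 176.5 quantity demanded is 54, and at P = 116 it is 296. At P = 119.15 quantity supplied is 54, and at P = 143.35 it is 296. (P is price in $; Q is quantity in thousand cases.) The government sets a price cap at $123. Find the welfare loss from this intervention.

Demand slope = (116 − 176.5)/(296 − 54) = −0.25, so P = 190 − 0.25Q.
Supply slope = (143.35 − 119.15)/(296 − 54) = 0.1, so P = 113.75 + 0.1Q.
Competitive equilibrium: 190 − 0.25Q = 113.75 + 0.1Q → Q* = 217.8571, P* = 135.5357.
At the ceiling P = 123, quantity supplied = (123 − 113.75)/0.1 = 92.5.
Willingness to pay at Q' = 92.5: 190 − 0.25·92.5 = 166.875.
ΔQ = 217.8571 − 92.5 = 125.3571; wedge = 166.875 − 123 = 43.875.
Welfare loss = ½ × 125.3571 × 43.875 = $2750.02 thousand.

$2750.02 thousand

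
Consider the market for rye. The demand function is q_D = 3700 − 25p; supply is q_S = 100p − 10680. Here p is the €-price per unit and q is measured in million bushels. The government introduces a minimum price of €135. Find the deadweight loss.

In inverse form: demand p = 148 − 0.04q, supply p = 106.8 + 0.01q.
Competitive equilibrium: 148 − 0.04q = 106.8 + 0.01q → q* = 824, p* = 115.04.
At the floor p = 135, quantity demanded = (148 − 135)/0.04 = 325.
Sellers' marginal cost at q' = 325: 106.8 + 0.01·325 = 110.05.
Δq = 824 − 325 = 499; wedge = 135 − 110.05 = 24.95.
The triangle = ½ × 499 × 24.95 = €6225.025 million.

€6225.025 million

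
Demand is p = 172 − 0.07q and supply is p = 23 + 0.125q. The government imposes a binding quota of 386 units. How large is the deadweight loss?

Competitive equilibrium: 172 − 0.07q = 23 + 0.125q → q* = 764.1026, p* = 118.5128.
At q = 386: demand price = 172 − 0.07·386 = 144.98; supply price = 23 + 0.125·386 = 71.25.
Δq = 764.1026 − 386 = 378.1026; wedge = 144.98 − 71.25 = 73.73.
Welfare loss = ½ × 378.1026 × 73.73 = 13938.75.

13938.75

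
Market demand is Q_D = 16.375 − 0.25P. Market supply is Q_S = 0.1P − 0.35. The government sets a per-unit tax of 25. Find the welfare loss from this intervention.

22.32

In inverse form: demand P = 65.5 − 4Q, supply P = 3.5 + 10Q.
Competitive equilibrium: 65.5 − 4Q = 3.5 + 10Q → Q* = 4.4286, P* = 47.7857.
With the tax, the buyer price exceeds the seller price by 25: (65.5 − 4Q) − (3.5 + 10Q) = 25 → Q' = 2.6429.
ΔQ = 4.4286 − 2.6429 = 1.7857; the wedge equals the tax, 25.
The triangle = ½ × 1.7857 × 25 = 22.32.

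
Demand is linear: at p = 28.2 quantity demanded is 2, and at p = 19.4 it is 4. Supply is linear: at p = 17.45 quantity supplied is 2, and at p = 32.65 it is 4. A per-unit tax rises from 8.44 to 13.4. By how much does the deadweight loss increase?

Demand slope = (19.4 − 28.2)/(4 − 2) = −4.4, so p = 37 − 4.4q.
Supply slope = (32.65 − 17.45)/(4 − 2) = 7.6, so p = 2.25 + 7.6q.
Competitive equilibrium: 37 − 4.4q = 2.25 + 7.6q → q* = 2.8958, p* = 24.2583.
For a per-unit tax t: Δq = t/12, so DWL = ½·t·(t/12) = t²/24.
At t = 8.44: DWL = 2.968. At t = 13.4: DWL = 7.482.
Increase = 7.482 − 2.968 = 4.51.

4.51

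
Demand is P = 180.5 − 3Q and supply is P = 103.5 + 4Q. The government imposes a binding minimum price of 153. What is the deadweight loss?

Competitive equilibrium: 180.5 − 3Q = 103.5 + 4Q → Q* = 11, P* = 147.5.
At the floor P = 153, quantity demanded = (180.5 − 153)/3 = 9.1667.
Sellers' marginal cost at Q' = 9.1667: 103.5 + 4·9.1667 = 140.1668.
ΔQ = 11 − 9.1667 = 1.8333; wedge = 153 − 140.1668 = 12.8332.
The triangle = ½ × 1.8333 × 12.8332 = 11.76.

11.76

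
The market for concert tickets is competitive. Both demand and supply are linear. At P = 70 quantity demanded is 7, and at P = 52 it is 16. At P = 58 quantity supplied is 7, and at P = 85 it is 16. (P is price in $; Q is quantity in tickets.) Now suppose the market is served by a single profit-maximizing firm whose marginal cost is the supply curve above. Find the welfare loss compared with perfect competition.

Demand slope = (52 − 70)/(16 − 7) = −2, so P = 84 − 2Q.
Supply slope = (85 − 58)/(16 − 7) = 3, so P = 37 + 3Q.
Competitive equilibrium: 84 − 2Q = 37 + 3Q → Q* = 9.4, P* = 65.2.
Marginal revenue: MR = 84 − 4Q. Set MR = MC: 84 − 4Q = 37 + 3Q → Q_m = 6.7143.
Price P_m = 84 − 2·6.7143 = 70.5714; MC(Q_m) = 37 + 3·6.7143 = 57.1429.
Competitive Q* = 9.4, so ΔQ = 2.6857; wedge = 70.5714 − 57.1429 = 13.4285.
Deadweight loss = ½ × 2.6857 × 13.4285 = $18.03.

$18.03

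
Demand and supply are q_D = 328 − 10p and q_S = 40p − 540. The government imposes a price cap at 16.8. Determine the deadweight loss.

In inverse form: demand p = 32.8 − 0.1q, supply p = 13.5 + 0.025q.
Competitive equilibrium: 32.8 − 0.1q = 13.5 + 0.025q → q* = 154.4, p* = 17.36.
At the ceiling p = 16.8, quantity supplied = (16.8 − 13.5)/0.025 = 132.
Willingness to pay at q' = 132: 32.8 − 0.1·132 = 19.6.
Δq = 154.4 − 132 = 22.4; wedge = 19.6 − 16.8 = 2.8.
Welfare loss = ½ × 22.4 × 2.8 = 31.36.

31.36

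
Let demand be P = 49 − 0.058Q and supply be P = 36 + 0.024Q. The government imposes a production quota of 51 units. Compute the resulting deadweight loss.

474.13

Competitive equilibrium: 49 − 0.058Q = 36 + 0.024Q → Q* = 158.5366, P* = 39.8049.
At Q = 51: demand price = 49 − 0.058·51 = 46.042; supply price = 36 + 0.024·51 = 37.224.
ΔQ = 158.5366 − 51 = 107.5366; wedge = 46.042 − 37.224 = 8.818.
Welfare loss = ½ × 107.5366 × 8.818 = 474.13.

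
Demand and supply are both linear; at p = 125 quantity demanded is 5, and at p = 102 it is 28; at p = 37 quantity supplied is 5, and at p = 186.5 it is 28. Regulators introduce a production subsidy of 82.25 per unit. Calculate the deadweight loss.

451

Demand slope = (102 − 125)/(28 − 5) = −1, so p = 130 − q.
Supply slope = (186.5 − 37)/(28 − 5) = 6.5, so p = 4.5 + 6.5q.
Competitive equilibrium: 130 − q = 4.5 + 6.5q → q* = 16.73333, p* = 113.26667.
The subsidy lowers effective supply by 82.25: p = 6.5q − 77.75.
New quantity: 130 − q = 6.5q − 77.75 → q' = 27.7.
Overproduction Δq = 27.7 − 16.73333 = 10.96667; wedge = subsidy = 82.25.
Deadweight loss = ½ × 10.96667 × 82.25 = 451.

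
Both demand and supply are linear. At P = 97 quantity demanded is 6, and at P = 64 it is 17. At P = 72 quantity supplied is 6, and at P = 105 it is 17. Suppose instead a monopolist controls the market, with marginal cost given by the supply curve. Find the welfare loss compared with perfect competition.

34.45

Demand slope = (64 − 97)/(17 − 6) = −3, so P = 115 − 3Q.
Supply slope = (105 − 72)/(17 − 6) = 3, so P = 54 + 3Q.
Competitive equilibrium: 115 − 3Q = 54 + 3Q → Q* = 10.1667, P* = 84.5.
Marginal revenue: MR = 115 − 6Q. Set MR = MC: 115 − 6Q = 54 + 3Q → Q_m = 6.7778.
Price P_m = 115 − 3·6.7778 = 94.6666; MC(Q_m) = 54 + 3·6.7778 = 74.3334.
Competitive Q* = 10.1667, so ΔQ = 3.3889; wedge = 94.6666 − 74.3334 = 20.3332.
The triangle = ½ × 3.3889 × 20.3332 = 34.45.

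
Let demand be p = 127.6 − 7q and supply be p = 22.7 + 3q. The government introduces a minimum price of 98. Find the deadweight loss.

196.03

Competitive equilibrium: 127.6 − 7q = 22.7 + 3q → q* = 10.49, p* = 54.17.
At the floor p = 98, quantity demanded = (127.6 − 98)/7 = 4.2286.
Sellers' marginal cost at q' = 4.2286: 22.7 + 3·4.2286 = 35.3858.
Δq = 10.49 − 4.2286 = 6.2614; wedge = 98 − 35.3858 = 62.6142.
Deadweight loss = ½ × 6.2614 × 62.6142 = 196.03.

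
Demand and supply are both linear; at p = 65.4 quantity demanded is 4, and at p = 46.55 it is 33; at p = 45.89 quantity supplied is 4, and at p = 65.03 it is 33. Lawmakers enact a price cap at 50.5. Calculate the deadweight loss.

Demand slope = (46.55 − 65.4)/(33 − 4) = −0.65, so p = 68 − 0.65q.
Supply slope = (65.03 − 45.89)/(33 − 4) = 0.66, so p = 43.25 + 0.66q.
Competitive equilibrium: 68 − 0.65q = 43.25 + 0.66q → q* = 18.8931, p* = 55.7195.
At the ceiling p = 50.5, quantity supplied = (50.5 − 43.25)/0.66 = 10.9848.
Willingness to pay at q' = 10.9848: 68 − 0.65·10.9848 = 60.8599.
Δq = 18.8931 − 10.9848 = 7.9083; wedge = 60.8599 − 50.5 = 10.3599.
Welfare loss = ½ × 7.9083 × 10.3599 = 40.96.

40.96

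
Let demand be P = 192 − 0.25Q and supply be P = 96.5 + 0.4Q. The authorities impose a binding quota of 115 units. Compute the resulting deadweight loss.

331.20

Competitive equilibrium: 192 − 0.25Q = 96.5 + 0.4Q → Q* = 146.9231, P* = 155.2692.
At Q = 115: demand price = 192 − 0.25·115 = 163.25; supply price = 96.5 + 0.4·115 = 142.5.
ΔQ = 146.9231 − 115 = 31.9231; wedge = 163.25 − 142.5 = 20.75.
Deadweight loss = ½ × 31.9231 × 20.75 = 331.20.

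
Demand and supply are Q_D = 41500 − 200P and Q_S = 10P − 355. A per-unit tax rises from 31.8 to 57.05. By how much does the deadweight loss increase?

In inverse form: demand P = 207.5 − 0.005Q, supply P = 35.5 + 0.1Q.
Competitive equilibrium: 207.5 − 0.005Q = 35.5 + 0.1Q → Q* = 1638.0952, P* = 199.3095.
For a per-unit tax t: ΔQ = t/0.105, so DWL = ½·t·(t/0.105) = t²/0.21.
At t = 31.8: DWL = 4815.429. At t = 57.05: DWL = 15498.583.
Increase = 15498.583 − 4815.429 = 10683.15.

10683.15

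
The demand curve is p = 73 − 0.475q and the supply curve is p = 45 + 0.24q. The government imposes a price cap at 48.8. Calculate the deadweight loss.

Competitive equilibrium: 73 − 0.475q = 45 + 0.24q → q* = 39.1608, p* = 54.3986.
At the ceiling p = 48.8, quantity supplied = (48.8 − 45)/0.24 = 15.8333.
Willingness to pay at q' = 15.8333: 73 − 0.475·15.8333 = 65.4792.
Δq = 39.1608 − 15.8333 = 23.3275; wedge = 65.4792 − 48.8 = 16.6792.
Welfare loss = ½ × 23.3275 × 16.6792 = 194.54.

194.54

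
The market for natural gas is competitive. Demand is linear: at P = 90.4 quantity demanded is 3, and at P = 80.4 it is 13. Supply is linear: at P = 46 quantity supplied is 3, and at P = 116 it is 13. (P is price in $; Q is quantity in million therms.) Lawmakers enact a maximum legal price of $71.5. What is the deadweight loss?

Demand slope = (80.4 − 90.4)/(13 − 3) = −1, so P = 93.4 − Q.
Supply slope = (116 − 46)/(13 − 3) = 7, so P = 25 + 7Q.
Competitive equilibrium: 93.4 − Q = 25 + 7Q → Q* = 8.55, P* = 84.85.
At the ceiling P = 71.5, quantity supplied = (71.5 − 25)/7 = 6.6429.
Willingness to pay at Q' = 6.6429: 93.4 − 1·6.6429 = 86.7571.
ΔQ = 8.55 − 6.6429 = 1.9071; wedge = 86.7571 − 71.5 = 15.2571.
The triangle = ½ × 1.9071 × 15.2571 = $14.55 million.

$14.55 million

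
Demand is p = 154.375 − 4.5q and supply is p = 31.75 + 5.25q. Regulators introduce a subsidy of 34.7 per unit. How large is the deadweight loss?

61.75

Competitive equilibrium: 154.375 − 4.5q = 31.75 + 5.25q → q* = 12.5769, p* = 97.7788.
The subsidy lowers effective supply by 34.7: p = 5.25q − 2.95.
New quantity: 154.375 − 4.5q = 5.25q − 2.95 → q' = 16.1359.
Overproduction Δq = 16.1359 − 12.5769 = 3.559; wedge = subsidy = 34.7.
The triangle = ½ × 3.559 × 34.7 = 61.75.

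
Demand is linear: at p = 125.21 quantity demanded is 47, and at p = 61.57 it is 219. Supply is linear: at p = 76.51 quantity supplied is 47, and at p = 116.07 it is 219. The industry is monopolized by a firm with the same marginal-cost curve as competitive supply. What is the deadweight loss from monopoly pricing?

Demand slope = (61.57 − 125.21)/(219 − 47) = −0.37, so p = 142.6 − 0.37q.
Supply slope = (116.07 − 76.51)/(219 − 47) = 0.23, so p = 65.7 + 0.23q.
Competitive equilibrium: 142.6 − 0.37q = 65.7 + 0.23q → q* = 128.1667, p* = 95.1783.
Marginal revenue: MR = 142.6 − 0.74q. Set MR = MC: 142.6 − 0.74q = 65.7 + 0.23q → q_m = 79.2784.
Price p_m = 142.6 − 0.37·79.2784 = 113.267; MC(q_m) = 65.7 + 0.23·79.2784 = 83.934.
Competitive q* = 128.1667, so Δq = 48.8883; wedge = 113.267 − 83.934 = 29.333.
Deadweight loss = ½ × 48.8883 × 29.333 = 717.02.

717.02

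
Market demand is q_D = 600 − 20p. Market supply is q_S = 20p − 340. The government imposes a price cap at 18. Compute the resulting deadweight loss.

605

In inverse form: demand p = 30 − 0.05q, supply p = 17 + 0.05q.
Competitive equilibrium: 30 − 0.05q = 17 + 0.05q → q* = 130, p* = 23.5.
At the ceiling p = 18, quantity supplied = (18 − 17)/0.05 = 20.
Willingness to pay at q' = 20: 30 − 0.05·20 = 29.
Δq = 130 − 20 = 110; wedge = 29 − 18 = 11.
Welfare loss = ½ × 110 × 11 = 605.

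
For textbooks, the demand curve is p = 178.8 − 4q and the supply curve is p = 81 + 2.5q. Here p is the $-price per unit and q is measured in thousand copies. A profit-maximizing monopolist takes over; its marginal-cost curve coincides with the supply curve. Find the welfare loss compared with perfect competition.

$106.78 thousand

Competitive equilibrium: 178.8 − 4q = 81 + 2.5q → q* = 15.0462, p* = 118.6154.
Marginal revenue: MR = 178.8 − 8q. Set MR = MC: 178.8 − 8q = 81 + 2.5q → q_m = 9.3143.
Price p_m = 178.8 − 4·9.3143 = 141.5428; MC(q_m) = 81 + 2.5·9.3143 = 104.2858.
Competitive q* = 15.0462, so Δq = 5.7319; wedge = 141.5428 − 104.2858 = 37.257.
DWL = ½ × 5.7319 × 37.257 = $106.78 thousand.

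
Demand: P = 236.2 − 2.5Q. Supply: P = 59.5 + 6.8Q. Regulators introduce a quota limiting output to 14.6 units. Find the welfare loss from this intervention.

Competitive equilibrium: 236.2 − 2.5Q = 59.5 + 6.8Q → Q* = 19, P* = 188.7.
At Q = 14.6: demand price = 236.2 − 2.5·14.6 = 199.7; supply price = 59.5 + 6.8·14.6 = 158.78.
ΔQ = 19 − 14.6 = 4.4; wedge = 199.7 − 158.78 = 40.92.
Welfare loss = ½ × 4.4 × 40.92 = 90.024.

90.024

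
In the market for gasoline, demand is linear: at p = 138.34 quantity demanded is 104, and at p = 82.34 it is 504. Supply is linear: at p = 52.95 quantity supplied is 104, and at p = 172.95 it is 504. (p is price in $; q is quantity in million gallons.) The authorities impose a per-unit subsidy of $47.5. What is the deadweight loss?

Demand slope = (82.34 − 138.34)/(504 − 104) = −0.14, so p = 152.9 − 0.14q.
Supply slope = (172.95 − 52.95)/(504 − 104) = 0.3, so p = 21.75 + 0.3q.
Competitive equilibrium: 152.9 − 0.14q = 21.75 + 0.3q → q* = 298.0682, p* = 111.1705.
The subsidy lowers effective supply by 47.5: p = 0.3q − 25.75.
New quantity: 152.9 − 0.14q = 0.3q − 25.75 → q' = 406.0227.
Overproduction Δq = 406.0227 − 298.0682 = 107.9545; wedge = subsidy = 47.5.
Deadweight loss = ½ × 107.9545 × 47.5 = $2563.92 million.

$2563.92 million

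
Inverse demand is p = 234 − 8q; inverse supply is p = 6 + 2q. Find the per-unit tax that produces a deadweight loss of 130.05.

51

Competitive equilibrium: 234 − 8q = 6 + 2q → q* = 22.8, p* = 51.6.
A tax t gives Δq = t/10 and wedge t, so DWL = t²/20.
t²/20 = 130.05 → t² = 2601 → t = 51.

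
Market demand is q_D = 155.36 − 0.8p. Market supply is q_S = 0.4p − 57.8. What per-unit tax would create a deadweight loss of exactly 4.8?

In inverse form: demand p = 194.2 − 1.25q, supply p = 144.5 + 2.5q.
Competitive equilibrium: 194.2 − 1.25q = 144.5 + 2.5q → q* = 13.2533, p* = 177.6333.
A tax t gives Δq = t/3.75 and wedge t, so DWL = t²/7.5.
t²/7.5 = 4.8 → t² = 36 → t = 6.

6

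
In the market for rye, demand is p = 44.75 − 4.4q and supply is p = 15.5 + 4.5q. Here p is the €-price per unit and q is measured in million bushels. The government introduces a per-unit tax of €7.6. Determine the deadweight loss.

Competitive equilibrium: 44.75 − 4.4q = 15.5 + 4.5q → q* = 3.2865, p* = 30.2893.
With the tax, the buyer price exceeds the seller price by 7.6: (44.75 − 4.4q) − (15.5 + 4.5q) = 7.6 → q' = 2.4326.
Δq = 3.2865 − 2.4326 = 0.8539; the wedge equals the tax, 7.6.
The triangle = ½ × 0.8539 × 7.6 = €3.24 million.

€3.24 million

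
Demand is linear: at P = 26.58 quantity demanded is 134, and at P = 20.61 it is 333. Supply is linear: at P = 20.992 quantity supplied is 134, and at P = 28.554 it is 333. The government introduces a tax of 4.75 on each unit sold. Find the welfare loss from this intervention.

Demand slope = (20.61 − 26.58)/(333 − 134) = −0.03, so P = 30.6 − 0.03Q.
Supply slope = (28.554 − 20.992)/(333 − 134) = 0.038, so P = 15.9 + 0.038Q.
Competitive equilibrium: 30.6 − 0.03Q = 15.9 + 0.038Q → Q* = 216.1765, P* = 24.1147.
With the tax, the buyer price exceeds the seller price by 4.75: (30.6 − 0.03Q) − (15.9 + 0.038Q) = 4.75 → Q' = 146.3235.
ΔQ = 216.1765 − 146.3235 = 69.853; the wedge equals the tax, 4.75.
DWL = ½ × 69.853 × 4.75 = 165.90.

165.90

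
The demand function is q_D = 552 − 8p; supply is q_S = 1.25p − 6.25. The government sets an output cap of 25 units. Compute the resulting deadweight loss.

903.12

In inverse form: demand p = 69 − 0.125q, supply p = 5 + 0.8q.
Competitive equilibrium: 69 − 0.125q = 5 + 0.8q → q* = 69.1892, p* = 60.3514.
At q = 25: demand price = 69 − 0.125·25 = 65.875; supply price = 5 + 0.8·25 = 25.
Δq = 69.1892 − 25 = 44.1892; wedge = 65.875 − 25 = 40.875.
DWL = ½ × 44.1892 × 40.875 = 903.12.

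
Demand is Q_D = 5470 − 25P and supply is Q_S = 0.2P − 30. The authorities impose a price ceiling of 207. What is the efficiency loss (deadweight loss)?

12.77

In inverse form: demand P = 218.8 − 0.04Q, supply P = 150 + 5Q.
Competitive equilibrium: 218.8 − 0.04Q = 150 + 5Q → Q* = 13.6508, P* = 218.254.
At the ceiling P = 207, quantity supplied = (207 − 150)/5 = 11.4.
Willingness to pay at Q' = 11.4: 218.8 − 0.04·11.4 = 218.344.
ΔQ = 13.6508 − 11.4 = 2.2508; wedge = 218.344 − 207 = 11.344.
The triangle = ½ × 2.2508 × 11.344 = 12.77.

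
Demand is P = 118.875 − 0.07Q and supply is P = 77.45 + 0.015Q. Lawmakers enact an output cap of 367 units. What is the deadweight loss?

Competitive equilibrium: 118.875 − 0.07Q = 77.45 + 0.015Q → Q* = 487.3529, P* = 84.7603.
At Q = 367: demand price = 118.875 − 0.07·367 = 93.185; supply price = 77.45 + 0.015·367 = 82.955.
ΔQ = 487.3529 − 367 = 120.3529; wedge = 93.185 − 82.955 = 10.23.
Welfare loss = ½ × 120.3529 × 10.23 = 615.61.

615.61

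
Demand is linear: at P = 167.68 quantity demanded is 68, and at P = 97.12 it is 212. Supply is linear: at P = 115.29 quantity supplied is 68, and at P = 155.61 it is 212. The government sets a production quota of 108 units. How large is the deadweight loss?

302.68

Demand slope = (97.12 − 167.68)/(212 − 68) = −0.49, so P = 201 − 0.49Q.
Supply slope = (155.61 − 115.29)/(212 − 68) = 0.28, so P = 96.25 + 0.28Q.
Competitive equilibrium: 201 − 0.49Q = 96.25 + 0.28Q → Q* = 136.039, P* = 134.3409.
At Q = 108: demand price = 201 − 0.49·108 = 148.08; supply price = 96.25 + 0.28·108 = 126.49.
ΔQ = 136.039 − 108 = 28.039; wedge = 148.08 − 126.49 = 21.59.
Deadweight loss = ½ × 28.039 × 21.59 = 302.68.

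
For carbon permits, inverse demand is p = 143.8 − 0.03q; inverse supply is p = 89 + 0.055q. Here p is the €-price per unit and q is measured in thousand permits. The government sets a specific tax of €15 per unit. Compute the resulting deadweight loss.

€1323.53 thousand

Competitive equilibrium: 143.8 − 0.03q = 89 + 0.055q → q* = 644.7059, p* = 124.4588.
With the tax, the buyer price exceeds the seller price by 15: (143.8 − 0.03q) − (89 + 0.055q) = 15 → q' = 468.2353.
Δq = 644.7059 − 468.2353 = 176.4706; the wedge equals the tax, 15.
DWL = ½ × 176.4706 × 15 = €1323.53 thousand.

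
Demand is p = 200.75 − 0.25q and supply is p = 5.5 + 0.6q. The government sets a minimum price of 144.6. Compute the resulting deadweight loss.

11.08

Competitive equilibrium: 200.75 − 0.25q = 5.5 + 0.6q → q* = 229.7059, p* = 143.3235.
At the floor p = 144.6, quantity demanded = (200.75 − 144.6)/0.25 = 224.6.
Sellers' marginal cost at q' = 224.6: 5.5 + 0.6·224.6 = 140.26.
Δq = 229.7059 − 224.6 = 5.1059; wedge = 144.6 − 140.26 = 4.34.
Deadweight loss = ½ × 5.1059 × 4.34 = 11.08.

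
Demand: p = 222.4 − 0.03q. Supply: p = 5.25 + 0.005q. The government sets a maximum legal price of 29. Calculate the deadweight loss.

37011.57

Competitive equilibrium: 222.4 − 0.03q = 5.25 + 0.005q → q* = 6204.2857, p* = 36.2714.
At the ceiling p = 29, quantity supplied = (29 − 5.25)/0.005 = 4750.
Willingness to pay at q' = 4750: 222.4 − 0.03·4750 = 79.9.
Δq = 6204.2857 − 4750 = 1454.2857; wedge = 79.9 − 29 = 50.9.
DWL = ½ × 1454.2857 × 50.9 = 37011.57.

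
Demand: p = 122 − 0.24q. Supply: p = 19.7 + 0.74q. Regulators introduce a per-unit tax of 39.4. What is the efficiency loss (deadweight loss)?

792.02

Competitive equilibrium: 122 − 0.24q = 19.7 + 0.74q → q* = 104.3878, p* = 96.9469.
With the tax, the buyer price exceeds the seller price by 39.4: (122 − 0.24q) − (19.7 + 0.74q) = 39.4 → q' = 64.1837.
Δq = 104.3878 − 64.1837 = 40.2041; the wedge equals the tax, 39.4.
Deadweight loss = ½ × 40.2041 × 39.4 = 792.02.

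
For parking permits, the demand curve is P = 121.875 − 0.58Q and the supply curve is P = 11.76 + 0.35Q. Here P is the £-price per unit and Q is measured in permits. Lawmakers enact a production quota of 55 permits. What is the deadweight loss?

£1869.29

Competitive equilibrium: 121.875 − 0.58Q = 11.76 + 0.35Q → Q* = 118.40323, P* = 53.20113.
At Q = 55: demand price = 121.875 − 0.58·55 = 89.975; supply price = 11.76 + 0.35·55 = 31.01.
ΔQ = 118.40323 − 55 = 63.40323; wedge = 89.975 − 31.01 = 58.965.
Welfare loss = ½ × 63.40323 × 58.965 = £1869.29.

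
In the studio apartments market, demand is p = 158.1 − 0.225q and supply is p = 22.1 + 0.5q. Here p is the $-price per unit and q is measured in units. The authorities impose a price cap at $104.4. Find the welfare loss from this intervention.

$191.53

Competitive equilibrium: 158.1 − 0.225q = 22.1 + 0.5q → q* = 187.5862, p* = 115.8931.
At the ceiling p = 104.4, quantity supplied = (104.4 − 22.1)/0.5 = 164.6.
Willingness to pay at q' = 164.6: 158.1 − 0.225·164.6 = 121.065.
Δq = 187.5862 − 164.6 = 22.9862; wedge = 121.065 − 104.4 = 16.665.
Welfare loss = ½ × 22.9862 × 16.665 = $191.53.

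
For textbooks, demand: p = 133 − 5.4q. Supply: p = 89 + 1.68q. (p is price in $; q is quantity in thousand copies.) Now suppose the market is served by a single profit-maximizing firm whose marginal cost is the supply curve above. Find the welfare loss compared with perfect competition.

Competitive equilibrium: 133 − 5.4q = 89 + 1.68q → q* = 6.2147, p* = 99.4407.
Marginal revenue: MR = 133 − 10.8q. Set MR = MC: 133 − 10.8q = 89 + 1.68q → q_m = 3.5256.
Price p_m = 133 − 5.4·3.5256 = 113.9618; MC(q_m) = 89 + 1.68·3.5256 = 94.923.
Competitive q* = 6.2147, so Δq = 2.6891; wedge = 113.9618 − 94.923 = 19.0388.
The triangle = ½ × 2.6891 × 19.0388 = $25.60 thousand.

$25.60 thousand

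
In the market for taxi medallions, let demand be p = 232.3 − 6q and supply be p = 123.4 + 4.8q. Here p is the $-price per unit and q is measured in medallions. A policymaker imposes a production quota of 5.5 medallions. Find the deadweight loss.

$113.44

Competitive equilibrium: 232.3 − 6q = 123.4 + 4.8q → q* = 10.0833, p* = 171.8.
At q = 5.5: demand price = 232.3 − 6·5.5 = 199.3; supply price = 123.4 + 4.8·5.5 = 149.8.
Δq = 10.0833 − 5.5 = 4.5833; wedge = 199.3 − 149.8 = 49.5.
DWL = ½ × 4.5833 × 49.5 = $113.44.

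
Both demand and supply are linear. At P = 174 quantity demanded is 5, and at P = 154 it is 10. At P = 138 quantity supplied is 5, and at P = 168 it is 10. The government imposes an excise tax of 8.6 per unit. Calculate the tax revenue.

Demand slope = (154 − 174)/(10 − 5) = −4, so P = 194 − 4Q.
Supply slope = (168 − 138)/(10 − 5) = 6, so P = 108 + 6Q.
Competitive equilibrium: 194 − 4Q = 108 + 6Q → Q* = 8.6, P* = 159.6.
With the tax, the buyer price exceeds the seller price by 8.6: (194 − 4Q) − (108 + 6Q) = 8.6 → Q' = 7.74.
Tax revenue = 8.6 × 7.74 = 66.564.

66.564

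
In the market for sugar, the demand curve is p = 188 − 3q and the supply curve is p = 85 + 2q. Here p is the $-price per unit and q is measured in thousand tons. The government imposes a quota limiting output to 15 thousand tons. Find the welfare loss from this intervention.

Competitive equilibrium: 188 − 3q = 85 + 2q → q* = 20.6, p* = 126.2.
At q = 15: demand price = 188 − 3·15 = 143; supply price = 85 + 2·15 = 115.
Δq = 20.6 − 15 = 5.6; wedge = 143 − 115 = 28.
Welfare loss = ½ × 5.6 × 28 = $78.40 thousand.

$78.40 thousand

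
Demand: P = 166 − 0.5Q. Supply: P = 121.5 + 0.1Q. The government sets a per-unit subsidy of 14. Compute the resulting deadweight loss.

Competitive equilibrium: 166 − 0.5Q = 121.5 + 0.1Q → Q* = 74.1667, P* = 128.9167.
The subsidy lowers effective supply by 14: P = 107.5 + 0.1Q.
New quantity: 166 − 0.5Q = 107.5 + 0.1Q → Q' = 97.5.
Overproduction ΔQ = 97.5 − 74.1667 = 23.3333; wedge = subsidy = 14.
Welfare loss = ½ × 23.3333 × 14 = 163.33.

163.33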